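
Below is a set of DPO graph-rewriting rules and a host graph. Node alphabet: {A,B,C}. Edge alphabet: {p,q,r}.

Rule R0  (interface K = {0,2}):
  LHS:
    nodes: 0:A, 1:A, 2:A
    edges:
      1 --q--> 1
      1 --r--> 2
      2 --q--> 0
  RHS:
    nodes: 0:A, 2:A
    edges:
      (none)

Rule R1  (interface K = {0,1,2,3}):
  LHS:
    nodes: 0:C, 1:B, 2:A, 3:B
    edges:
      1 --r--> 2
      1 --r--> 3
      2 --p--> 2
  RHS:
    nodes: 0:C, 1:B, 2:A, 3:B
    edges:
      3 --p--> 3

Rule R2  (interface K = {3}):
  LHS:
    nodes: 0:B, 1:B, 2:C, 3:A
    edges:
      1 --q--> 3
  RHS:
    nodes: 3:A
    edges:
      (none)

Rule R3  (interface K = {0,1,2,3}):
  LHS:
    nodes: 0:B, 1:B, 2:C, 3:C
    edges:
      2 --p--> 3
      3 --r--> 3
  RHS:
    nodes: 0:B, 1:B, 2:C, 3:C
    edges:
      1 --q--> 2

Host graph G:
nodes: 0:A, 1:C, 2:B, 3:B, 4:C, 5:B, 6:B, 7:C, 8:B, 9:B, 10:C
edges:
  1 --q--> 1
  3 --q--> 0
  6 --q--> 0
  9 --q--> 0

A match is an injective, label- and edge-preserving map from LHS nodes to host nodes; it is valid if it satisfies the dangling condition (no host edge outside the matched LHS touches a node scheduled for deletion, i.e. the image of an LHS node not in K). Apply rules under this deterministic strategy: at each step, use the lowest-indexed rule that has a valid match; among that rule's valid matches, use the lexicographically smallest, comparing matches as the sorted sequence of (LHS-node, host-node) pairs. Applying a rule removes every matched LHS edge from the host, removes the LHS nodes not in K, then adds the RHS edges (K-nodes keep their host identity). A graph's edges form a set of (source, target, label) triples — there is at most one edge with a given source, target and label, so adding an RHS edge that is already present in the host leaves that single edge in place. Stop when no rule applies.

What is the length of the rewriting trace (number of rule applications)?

Answer: 3

Rewrite trace:
start.  V:11 E:4  edges: 1-q->1 3-q->0 6-q->0 9-q->0
1. fire R2 via {0↦2, 1↦3, 2↦4, 3↦0}  →  V:8 E:3  edges: 1-q->1 6-q->0 9-q->0
2. fire R2 via {0↦5, 1↦6, 2↦7, 3↦0}  →  V:5 E:2  edges: 1-q->1 9-q->0
3. fire R2 via {0↦8, 1↦9, 2↦10, 3↦0}  →  V:2 E:1  edges: 1-q->1
normal form: no rule applies after step 3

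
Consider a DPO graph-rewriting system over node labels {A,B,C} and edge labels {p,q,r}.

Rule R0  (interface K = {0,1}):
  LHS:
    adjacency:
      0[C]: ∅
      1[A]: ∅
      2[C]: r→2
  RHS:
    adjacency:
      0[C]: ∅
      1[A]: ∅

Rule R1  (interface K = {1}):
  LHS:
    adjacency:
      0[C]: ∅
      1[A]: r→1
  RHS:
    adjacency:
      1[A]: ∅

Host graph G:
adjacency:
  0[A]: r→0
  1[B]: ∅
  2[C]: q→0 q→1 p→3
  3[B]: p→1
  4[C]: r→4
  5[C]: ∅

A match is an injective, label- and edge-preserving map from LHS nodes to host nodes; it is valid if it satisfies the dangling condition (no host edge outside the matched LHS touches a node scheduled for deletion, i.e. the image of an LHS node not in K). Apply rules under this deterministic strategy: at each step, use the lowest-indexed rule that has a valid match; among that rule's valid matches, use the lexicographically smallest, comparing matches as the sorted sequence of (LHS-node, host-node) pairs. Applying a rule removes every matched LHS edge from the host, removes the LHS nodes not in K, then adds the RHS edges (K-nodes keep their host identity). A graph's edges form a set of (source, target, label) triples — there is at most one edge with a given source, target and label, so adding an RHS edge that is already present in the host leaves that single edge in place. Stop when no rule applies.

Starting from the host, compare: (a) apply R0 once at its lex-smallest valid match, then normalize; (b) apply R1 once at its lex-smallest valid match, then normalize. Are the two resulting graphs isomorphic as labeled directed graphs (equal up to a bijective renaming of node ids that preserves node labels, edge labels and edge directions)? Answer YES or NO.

Answer: YES

Derivation:
branch R0-first: apply at {0↦2, 1↦0, 2↦4} → |E|=5, then 1 more step(s) → NF |V|=4 |E|=4 V={0:A, 1:B, 2:C, 3:B} E=2-q->0 2-q->1 2-p->3 3-p->1
branch R1-first: apply at {0↦5, 1↦0} → |E|=5, then 1 more step(s) → NF |V|=4 |E|=4 V={0:A, 1:B, 2:C, 3:B} E=2-q->0 2-q->1 2-p->3 3-p->1
graphs isomorphic (equal up to label-preserving node renaming)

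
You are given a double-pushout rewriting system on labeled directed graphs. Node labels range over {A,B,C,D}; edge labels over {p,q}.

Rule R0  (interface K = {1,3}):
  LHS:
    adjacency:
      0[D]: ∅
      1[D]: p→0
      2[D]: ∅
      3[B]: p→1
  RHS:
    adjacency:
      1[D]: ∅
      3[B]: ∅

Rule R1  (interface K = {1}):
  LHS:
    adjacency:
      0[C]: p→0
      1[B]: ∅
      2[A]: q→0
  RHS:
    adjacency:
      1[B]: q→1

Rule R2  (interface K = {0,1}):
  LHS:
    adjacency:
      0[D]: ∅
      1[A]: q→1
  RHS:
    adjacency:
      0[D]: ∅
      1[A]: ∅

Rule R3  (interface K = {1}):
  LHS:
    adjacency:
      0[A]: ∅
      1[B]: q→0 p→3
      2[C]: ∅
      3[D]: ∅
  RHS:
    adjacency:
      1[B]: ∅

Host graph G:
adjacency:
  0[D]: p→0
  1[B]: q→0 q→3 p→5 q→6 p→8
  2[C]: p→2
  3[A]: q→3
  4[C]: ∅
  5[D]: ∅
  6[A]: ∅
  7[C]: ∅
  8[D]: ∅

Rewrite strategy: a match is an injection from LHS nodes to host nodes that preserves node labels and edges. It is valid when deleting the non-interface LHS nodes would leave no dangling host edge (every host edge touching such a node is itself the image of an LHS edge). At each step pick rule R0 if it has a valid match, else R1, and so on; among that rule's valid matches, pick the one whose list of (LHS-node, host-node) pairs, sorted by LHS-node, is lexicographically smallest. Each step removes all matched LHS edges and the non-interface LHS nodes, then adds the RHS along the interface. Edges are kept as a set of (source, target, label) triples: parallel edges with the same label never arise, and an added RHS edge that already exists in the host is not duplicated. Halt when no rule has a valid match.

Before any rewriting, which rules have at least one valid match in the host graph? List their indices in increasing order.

R0: no valid match — LHS pattern not found
R1: no valid match — LHS pattern not found
R2: 3 valid matches — {0↦0, 1↦3}, {0↦5, 1↦3}, {0↦8, 1↦3}
R3: 4 valid matches — {0↦6, 1↦1, 2↦4, 3↦5}, {0↦6, 1↦1, 2↦4, 3↦8}, {0↦6, 1↦1, 2↦7, 3↦5} (+1 more)

Answer: [R2,R3]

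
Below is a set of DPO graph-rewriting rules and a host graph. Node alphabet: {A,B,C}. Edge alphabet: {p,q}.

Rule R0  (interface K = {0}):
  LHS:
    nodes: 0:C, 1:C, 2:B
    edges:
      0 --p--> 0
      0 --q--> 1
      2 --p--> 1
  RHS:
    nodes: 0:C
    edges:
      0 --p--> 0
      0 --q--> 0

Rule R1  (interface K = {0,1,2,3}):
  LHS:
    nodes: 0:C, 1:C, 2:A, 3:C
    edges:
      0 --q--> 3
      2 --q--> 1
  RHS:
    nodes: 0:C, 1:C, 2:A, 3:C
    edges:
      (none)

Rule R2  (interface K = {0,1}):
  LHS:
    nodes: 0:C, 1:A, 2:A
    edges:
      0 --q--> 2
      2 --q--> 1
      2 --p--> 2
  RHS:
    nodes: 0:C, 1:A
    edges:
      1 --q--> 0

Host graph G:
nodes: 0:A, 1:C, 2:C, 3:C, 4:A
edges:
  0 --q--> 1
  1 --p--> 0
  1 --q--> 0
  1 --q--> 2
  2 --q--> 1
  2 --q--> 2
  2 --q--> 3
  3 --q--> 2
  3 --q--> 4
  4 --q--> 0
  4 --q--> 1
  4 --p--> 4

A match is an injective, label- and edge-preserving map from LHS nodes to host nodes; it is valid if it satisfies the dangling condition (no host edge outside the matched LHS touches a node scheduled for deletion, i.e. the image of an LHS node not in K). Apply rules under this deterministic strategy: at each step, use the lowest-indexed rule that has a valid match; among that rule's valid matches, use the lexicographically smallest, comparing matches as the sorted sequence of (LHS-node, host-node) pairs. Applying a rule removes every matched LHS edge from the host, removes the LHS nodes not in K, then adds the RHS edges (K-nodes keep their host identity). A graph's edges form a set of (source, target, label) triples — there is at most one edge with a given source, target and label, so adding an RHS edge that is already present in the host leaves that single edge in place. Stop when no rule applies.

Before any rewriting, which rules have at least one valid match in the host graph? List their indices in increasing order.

R0: no valid match — LHS pattern not found
R1: 4 valid matches — {0↦2, 1↦1, 2↦0, 3↦3}, {0↦2, 1↦1, 2↦4, 3↦3}, {0↦3, 1↦1, 2↦0, 3↦2} (+1 more)
R2: no valid match — 1 raw match, all fail dangling condition

Answer: [R1]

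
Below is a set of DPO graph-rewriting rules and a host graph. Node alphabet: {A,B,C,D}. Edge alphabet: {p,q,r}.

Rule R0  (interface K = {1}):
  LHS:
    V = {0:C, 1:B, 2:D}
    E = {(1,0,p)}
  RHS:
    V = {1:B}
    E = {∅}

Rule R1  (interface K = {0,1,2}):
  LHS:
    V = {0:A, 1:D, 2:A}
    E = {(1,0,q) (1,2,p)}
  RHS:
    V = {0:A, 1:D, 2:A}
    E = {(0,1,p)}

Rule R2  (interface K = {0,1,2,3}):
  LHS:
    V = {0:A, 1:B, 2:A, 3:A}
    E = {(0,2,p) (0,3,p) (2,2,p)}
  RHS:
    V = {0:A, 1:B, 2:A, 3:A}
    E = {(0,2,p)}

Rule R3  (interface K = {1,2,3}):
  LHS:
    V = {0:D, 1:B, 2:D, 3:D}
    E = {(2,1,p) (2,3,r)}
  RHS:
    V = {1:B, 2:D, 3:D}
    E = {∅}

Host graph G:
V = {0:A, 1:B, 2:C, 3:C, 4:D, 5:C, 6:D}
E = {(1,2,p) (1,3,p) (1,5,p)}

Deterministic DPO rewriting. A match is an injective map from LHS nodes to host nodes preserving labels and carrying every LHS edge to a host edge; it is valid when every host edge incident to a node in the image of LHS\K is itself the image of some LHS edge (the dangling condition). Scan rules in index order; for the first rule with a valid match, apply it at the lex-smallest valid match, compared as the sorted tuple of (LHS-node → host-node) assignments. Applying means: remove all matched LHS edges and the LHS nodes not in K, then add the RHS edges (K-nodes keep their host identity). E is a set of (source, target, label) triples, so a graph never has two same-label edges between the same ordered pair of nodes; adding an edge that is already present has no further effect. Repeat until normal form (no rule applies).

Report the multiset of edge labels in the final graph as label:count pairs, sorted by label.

Answer: p:1

Rewrite trace:
start.  V:7 E:3  edges: 1-p->2 1-p->3 1-p->5
1. fire R0 via {0↦2, 1↦1, 2↦4}  →  V:5 E:2  edges: 1-p->3 1-p->5
2. fire R0 via {0↦3, 1↦1, 2↦6}  →  V:3 E:1  edges: 1-p->5
final graph: no rule applies after step 2
NF edges: [(1, 5, 'p')]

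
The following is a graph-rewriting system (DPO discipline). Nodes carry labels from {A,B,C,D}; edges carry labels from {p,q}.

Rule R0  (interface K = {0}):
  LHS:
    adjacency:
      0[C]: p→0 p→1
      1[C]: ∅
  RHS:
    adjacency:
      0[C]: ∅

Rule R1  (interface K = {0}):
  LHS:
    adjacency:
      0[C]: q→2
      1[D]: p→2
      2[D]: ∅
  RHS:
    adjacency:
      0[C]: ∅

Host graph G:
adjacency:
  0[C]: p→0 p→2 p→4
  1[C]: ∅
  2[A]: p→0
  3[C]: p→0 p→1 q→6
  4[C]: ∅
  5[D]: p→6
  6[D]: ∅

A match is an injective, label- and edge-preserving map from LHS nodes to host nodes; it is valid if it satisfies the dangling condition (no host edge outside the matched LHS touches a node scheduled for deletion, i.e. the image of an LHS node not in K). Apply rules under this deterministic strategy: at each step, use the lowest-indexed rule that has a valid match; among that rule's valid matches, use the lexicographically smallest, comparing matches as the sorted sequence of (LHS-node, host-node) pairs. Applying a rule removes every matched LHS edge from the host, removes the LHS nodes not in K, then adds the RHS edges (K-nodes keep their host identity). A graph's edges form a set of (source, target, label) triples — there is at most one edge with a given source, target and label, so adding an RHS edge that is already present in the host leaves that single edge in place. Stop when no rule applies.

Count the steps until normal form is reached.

Answer: 2

Rewrite trace:
initial: |V|=7 |E|=8  E = 0-p->0 0-p->2 0-p->4 2-p->0 3-p->0 3-p->1 3-q->6 5-p->6
step 1: apply R0 at {0↦0, 1↦4}  → |V|=6 |E|=6  E = 0-p->2 2-p->0 3-p->0 3-p->1 3-q->6 5-p->6
step 2: apply R1 at {0↦3, 1↦5, 2↦6}  → |V|=4 |E|=4  E = 0-p->2 2-p->0 3-p->0 3-p->1
normal form: no rule applies after step 2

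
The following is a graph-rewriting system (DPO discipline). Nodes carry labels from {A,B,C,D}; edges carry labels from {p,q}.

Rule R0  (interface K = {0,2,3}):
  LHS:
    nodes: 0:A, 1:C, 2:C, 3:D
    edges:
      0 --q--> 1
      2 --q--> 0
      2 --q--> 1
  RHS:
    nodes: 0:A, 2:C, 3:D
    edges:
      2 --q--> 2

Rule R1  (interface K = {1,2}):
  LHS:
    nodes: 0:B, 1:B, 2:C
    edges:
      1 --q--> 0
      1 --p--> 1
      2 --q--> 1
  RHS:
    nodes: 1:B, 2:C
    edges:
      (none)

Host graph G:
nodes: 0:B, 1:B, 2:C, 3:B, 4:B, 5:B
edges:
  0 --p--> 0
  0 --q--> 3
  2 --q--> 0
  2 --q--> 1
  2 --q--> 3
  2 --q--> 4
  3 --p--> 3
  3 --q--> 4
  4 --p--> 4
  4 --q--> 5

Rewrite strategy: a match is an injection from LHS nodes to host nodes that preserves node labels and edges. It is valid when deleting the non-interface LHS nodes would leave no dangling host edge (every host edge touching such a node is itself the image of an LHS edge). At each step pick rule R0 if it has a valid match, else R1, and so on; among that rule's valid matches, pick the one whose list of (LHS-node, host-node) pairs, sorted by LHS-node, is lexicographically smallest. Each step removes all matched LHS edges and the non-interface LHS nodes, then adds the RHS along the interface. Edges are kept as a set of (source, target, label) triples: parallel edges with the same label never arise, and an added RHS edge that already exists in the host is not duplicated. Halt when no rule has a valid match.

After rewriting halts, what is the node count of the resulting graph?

initial: |V|=6 |E|=10  E = 0-p->0 0-q->3 2-q->0 2-q->1 2-q->3 2-q->4 3-p->3 3-q->4 4-p->4 4-q->5
step 1: apply R1 at {0↦5, 1↦4, 2↦2}  → |V|=5 |E|=7  E = 0-p->0 0-q->3 2-q->0 2-q->1 2-q->3 3-p->3 3-q->4
step 2: apply R1 at {0↦4, 1↦3, 2↦2}  → |V|=4 |E|=4  E = 0-p->0 0-q->3 2-q->0 2-q->1
step 3: apply R1 at {0↦3, 1↦0, 2↦2}  → |V|=3 |E|=1  E = 2-q->1
final graph: no rule applies after step 3
NF nodes: {0:B, 1:B, 2:C}

Answer: 3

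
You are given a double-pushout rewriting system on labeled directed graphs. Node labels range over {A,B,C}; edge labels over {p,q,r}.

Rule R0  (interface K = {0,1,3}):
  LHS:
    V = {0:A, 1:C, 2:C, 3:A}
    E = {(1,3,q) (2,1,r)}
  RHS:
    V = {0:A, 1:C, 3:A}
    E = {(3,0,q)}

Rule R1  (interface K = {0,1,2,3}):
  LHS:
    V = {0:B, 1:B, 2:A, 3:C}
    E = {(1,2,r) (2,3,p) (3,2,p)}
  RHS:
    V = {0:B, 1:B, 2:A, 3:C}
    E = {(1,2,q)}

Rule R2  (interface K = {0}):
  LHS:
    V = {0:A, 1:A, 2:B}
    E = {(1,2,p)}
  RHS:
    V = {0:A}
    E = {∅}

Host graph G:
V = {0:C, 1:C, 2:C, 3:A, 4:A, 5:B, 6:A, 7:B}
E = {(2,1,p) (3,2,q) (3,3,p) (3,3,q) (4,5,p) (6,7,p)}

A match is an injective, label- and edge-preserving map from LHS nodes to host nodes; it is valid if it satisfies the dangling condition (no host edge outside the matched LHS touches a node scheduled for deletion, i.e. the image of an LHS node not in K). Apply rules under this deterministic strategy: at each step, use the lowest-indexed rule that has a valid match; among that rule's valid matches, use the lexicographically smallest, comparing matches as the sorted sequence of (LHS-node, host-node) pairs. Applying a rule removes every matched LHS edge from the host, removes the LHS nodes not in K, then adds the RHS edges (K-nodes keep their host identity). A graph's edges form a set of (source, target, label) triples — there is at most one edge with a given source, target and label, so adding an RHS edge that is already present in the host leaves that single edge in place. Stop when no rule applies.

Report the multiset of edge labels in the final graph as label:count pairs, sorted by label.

[0] host  ⇒  8 nodes, 6 edges  {2-p->1 3-q->2 3-p->3 3-q->3 4-p->5 6-p->7}
[1] R2 @ {0↦3, 1↦4, 2↦5}  ⇒  6 nodes, 5 edges  {2-p->1 3-q->2 3-p->3 3-q->3 6-p->7}
[2] R2 @ {0↦3, 1↦6, 2↦7}  ⇒  4 nodes, 4 edges  {2-p->1 3-q->2 3-p->3 3-q->3}
halt: no rule applies after step 2
NF edges: [(2, 1, 'p'), (3, 2, 'q'), (3, 3, 'p'), (3, 3, 'q')]

Answer: p:2 q:2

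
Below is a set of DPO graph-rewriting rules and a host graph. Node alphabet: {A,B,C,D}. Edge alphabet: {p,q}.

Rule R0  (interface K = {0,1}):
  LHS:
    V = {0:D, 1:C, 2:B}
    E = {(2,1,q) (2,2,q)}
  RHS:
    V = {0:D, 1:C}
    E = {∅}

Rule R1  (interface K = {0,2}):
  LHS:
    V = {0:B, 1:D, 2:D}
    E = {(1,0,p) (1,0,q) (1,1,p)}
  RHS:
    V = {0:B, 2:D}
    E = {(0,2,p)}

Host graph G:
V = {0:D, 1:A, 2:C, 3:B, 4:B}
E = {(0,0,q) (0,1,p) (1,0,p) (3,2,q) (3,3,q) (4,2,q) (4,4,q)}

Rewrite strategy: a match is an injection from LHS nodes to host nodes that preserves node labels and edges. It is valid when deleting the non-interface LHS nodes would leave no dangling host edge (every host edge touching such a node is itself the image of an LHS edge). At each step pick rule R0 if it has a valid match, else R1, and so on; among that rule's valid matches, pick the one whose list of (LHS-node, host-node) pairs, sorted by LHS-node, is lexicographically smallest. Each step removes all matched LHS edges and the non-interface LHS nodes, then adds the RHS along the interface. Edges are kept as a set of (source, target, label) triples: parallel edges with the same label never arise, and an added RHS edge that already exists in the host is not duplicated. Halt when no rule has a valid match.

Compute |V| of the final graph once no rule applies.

[0] host  ⇒  5 nodes, 7 edges  {0-q->0 0-p->1 1-p->0 3-q->2 3-q->3 4-q->2 4-q->4}
[1] R0 @ {0↦0, 1↦2, 2↦3}  ⇒  4 nodes, 5 edges  {0-q->0 0-p->1 1-p->0 4-q->2 4-q->4}
[2] R0 @ {0↦0, 1↦2, 2↦4}  ⇒  3 nodes, 3 edges  {0-q->0 0-p->1 1-p->0}
final graph: no rule applies after step 2
NF nodes: {0:D, 1:A, 2:C}

Answer: 3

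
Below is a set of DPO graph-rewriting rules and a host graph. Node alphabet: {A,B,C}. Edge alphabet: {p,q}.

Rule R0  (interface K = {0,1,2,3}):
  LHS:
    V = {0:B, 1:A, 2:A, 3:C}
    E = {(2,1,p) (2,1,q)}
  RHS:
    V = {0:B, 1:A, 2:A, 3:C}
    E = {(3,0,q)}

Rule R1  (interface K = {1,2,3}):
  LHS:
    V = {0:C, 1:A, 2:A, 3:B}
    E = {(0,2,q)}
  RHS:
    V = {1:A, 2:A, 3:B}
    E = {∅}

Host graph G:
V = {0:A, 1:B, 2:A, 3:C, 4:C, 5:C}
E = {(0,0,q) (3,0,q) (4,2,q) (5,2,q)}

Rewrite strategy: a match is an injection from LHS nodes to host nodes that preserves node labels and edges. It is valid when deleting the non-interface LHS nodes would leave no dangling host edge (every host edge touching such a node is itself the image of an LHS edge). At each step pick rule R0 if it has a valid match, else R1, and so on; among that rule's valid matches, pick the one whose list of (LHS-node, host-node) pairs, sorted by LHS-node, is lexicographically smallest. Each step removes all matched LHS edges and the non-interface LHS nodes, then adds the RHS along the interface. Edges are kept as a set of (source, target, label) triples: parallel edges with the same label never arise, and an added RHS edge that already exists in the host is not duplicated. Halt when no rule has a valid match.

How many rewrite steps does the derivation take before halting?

initial: |V|=6 |E|=4  E = 0-q->0 3-q->0 4-q->2 5-q->2
step 1: apply R1 at {0↦3, 1↦2, 2↦0, 3↦1}  → |V|=5 |E|=3  E = 0-q->0 4-q->2 5-q->2
step 2: apply R1 at {0↦4, 1↦0, 2↦2, 3↦1}  → |V|=4 |E|=2  E = 0-q->0 5-q->2
step 3: apply R1 at {0↦5, 1↦0, 2↦2, 3↦1}  → |V|=3 |E|=1  E = 0-q->0
final graph: no rule applies after step 3

Answer: 3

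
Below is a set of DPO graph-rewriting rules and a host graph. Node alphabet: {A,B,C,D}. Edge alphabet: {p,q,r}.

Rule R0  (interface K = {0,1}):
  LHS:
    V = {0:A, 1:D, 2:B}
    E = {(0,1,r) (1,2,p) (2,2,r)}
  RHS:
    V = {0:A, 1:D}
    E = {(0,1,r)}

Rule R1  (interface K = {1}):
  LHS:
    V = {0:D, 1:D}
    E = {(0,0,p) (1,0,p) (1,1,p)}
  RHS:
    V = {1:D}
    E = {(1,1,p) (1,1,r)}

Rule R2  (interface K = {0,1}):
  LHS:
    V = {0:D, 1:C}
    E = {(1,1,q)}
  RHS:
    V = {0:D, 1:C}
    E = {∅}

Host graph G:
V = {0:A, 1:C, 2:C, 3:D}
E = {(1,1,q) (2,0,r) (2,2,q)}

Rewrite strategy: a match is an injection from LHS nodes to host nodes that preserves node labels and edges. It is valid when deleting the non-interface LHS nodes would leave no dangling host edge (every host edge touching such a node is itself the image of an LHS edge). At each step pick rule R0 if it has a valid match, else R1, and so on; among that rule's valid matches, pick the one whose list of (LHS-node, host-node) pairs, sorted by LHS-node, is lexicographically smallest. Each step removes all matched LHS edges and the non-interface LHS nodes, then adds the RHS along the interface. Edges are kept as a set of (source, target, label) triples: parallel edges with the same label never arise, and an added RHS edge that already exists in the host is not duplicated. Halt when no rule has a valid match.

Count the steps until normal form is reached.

Answer: 2

Rewrite trace:
initial: |V|=4 |E|=3  E = 1-q->1 2-r->0 2-q->2
step 1: apply R2 at {0↦3, 1↦1}  → |V|=4 |E|=2  E = 2-r->0 2-q->2
step 2: apply R2 at {0↦3, 1↦2}  → |V|=4 |E|=1  E = 2-r->0
halt: no rule applies after step 2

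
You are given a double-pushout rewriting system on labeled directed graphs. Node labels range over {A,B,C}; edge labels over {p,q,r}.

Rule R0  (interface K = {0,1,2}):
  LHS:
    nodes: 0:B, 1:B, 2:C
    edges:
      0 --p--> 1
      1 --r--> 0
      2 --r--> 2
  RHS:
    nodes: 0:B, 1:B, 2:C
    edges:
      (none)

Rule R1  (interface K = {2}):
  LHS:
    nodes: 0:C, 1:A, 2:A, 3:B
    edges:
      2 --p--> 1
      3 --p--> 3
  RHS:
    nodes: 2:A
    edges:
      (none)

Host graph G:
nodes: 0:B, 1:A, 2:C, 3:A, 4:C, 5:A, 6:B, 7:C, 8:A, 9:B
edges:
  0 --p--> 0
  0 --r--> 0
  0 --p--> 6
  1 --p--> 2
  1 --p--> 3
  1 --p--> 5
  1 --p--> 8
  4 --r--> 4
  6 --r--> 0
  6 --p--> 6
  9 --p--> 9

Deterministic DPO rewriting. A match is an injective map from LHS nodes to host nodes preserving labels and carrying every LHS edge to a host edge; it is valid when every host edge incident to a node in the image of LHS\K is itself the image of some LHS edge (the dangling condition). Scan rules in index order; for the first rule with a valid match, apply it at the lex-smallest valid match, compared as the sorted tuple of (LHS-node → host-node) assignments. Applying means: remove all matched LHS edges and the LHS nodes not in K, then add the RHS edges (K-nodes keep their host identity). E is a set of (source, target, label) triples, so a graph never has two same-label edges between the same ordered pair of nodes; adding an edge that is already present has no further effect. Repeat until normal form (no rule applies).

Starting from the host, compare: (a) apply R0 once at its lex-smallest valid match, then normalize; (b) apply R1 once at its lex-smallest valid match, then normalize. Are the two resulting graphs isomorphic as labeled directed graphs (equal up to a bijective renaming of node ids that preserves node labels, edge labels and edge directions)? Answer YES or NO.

branch R0-first: apply at {0↦0, 1↦6, 2↦4} → |E|=8, then 2 more step(s) → NF |V|=4 |E|=4 V={0:B, 1:A, 2:C, 8:A} E=0-p->0 0-r->0 1-p->2 1-p->8
branch R1-first: apply at {0↦7, 1↦3, 2↦1, 3↦9} → |E|=9, then 2 more step(s) → NF |V|=4 |E|=4 V={0:B, 1:A, 2:C, 8:A} E=0-p->0 0-r->0 1-p->2 1-p->8
graphs isomorphic (equal up to label-preserving node renaming)

Answer: YES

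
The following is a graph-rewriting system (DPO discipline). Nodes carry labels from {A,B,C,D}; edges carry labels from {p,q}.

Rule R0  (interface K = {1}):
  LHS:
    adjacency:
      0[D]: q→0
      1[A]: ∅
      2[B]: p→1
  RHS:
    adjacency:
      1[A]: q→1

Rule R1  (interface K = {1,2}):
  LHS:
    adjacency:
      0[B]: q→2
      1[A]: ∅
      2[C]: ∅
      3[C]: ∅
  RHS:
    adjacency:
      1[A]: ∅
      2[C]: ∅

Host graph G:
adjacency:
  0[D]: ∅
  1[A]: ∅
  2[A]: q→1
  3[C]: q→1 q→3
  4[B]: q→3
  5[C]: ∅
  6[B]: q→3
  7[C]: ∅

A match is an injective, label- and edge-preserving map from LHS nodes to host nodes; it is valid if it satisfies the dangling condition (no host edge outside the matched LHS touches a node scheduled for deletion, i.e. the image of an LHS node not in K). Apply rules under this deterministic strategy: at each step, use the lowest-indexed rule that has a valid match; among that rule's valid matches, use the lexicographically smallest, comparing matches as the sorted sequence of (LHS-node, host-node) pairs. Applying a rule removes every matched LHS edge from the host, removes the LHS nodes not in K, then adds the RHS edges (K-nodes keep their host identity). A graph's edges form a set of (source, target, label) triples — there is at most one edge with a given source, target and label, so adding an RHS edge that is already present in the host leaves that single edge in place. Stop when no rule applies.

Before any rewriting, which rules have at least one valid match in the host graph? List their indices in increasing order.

R0: no valid match — LHS pattern not found
R1: 8 valid matches — {0↦4, 1↦1, 2↦3, 3↦5}, {0↦4, 1↦1, 2↦3, 3↦7}, {0↦4, 1↦2, 2↦3, 3↦5} (+5 more)

Answer: [R1]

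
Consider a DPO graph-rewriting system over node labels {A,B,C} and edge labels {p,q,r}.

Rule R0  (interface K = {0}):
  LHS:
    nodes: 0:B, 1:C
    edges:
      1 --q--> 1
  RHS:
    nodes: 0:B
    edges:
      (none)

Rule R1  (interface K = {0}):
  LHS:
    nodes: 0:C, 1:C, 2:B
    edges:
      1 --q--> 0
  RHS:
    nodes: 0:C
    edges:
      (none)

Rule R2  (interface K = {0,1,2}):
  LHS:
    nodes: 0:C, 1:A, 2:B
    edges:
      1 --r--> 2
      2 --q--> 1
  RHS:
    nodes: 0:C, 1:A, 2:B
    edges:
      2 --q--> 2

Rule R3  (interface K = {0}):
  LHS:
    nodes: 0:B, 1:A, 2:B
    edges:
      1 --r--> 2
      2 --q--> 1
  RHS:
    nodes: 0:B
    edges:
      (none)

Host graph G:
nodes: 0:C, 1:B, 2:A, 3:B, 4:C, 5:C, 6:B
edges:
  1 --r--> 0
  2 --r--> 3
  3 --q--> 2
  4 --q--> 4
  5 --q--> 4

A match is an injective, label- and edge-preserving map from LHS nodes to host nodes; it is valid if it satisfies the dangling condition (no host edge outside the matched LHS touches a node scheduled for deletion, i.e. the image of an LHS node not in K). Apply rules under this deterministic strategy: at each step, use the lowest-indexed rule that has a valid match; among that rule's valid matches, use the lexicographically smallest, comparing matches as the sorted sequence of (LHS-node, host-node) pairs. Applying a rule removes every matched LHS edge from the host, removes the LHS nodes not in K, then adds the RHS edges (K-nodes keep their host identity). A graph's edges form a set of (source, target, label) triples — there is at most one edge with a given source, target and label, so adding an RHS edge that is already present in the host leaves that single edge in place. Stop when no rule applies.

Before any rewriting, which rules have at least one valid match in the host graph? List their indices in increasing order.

Answer: [R1,R2,R3]

Rewrite trace:
R0: no valid match — 3 raw matches, all fail dangling condition
R1: 1 valid match — {0↦4, 1↦5, 2↦6}
R2: 3 valid matches — {0↦0, 1↦2, 2↦3}, {0↦4, 1↦2, 2↦3}, {0↦5, 1↦2, 2↦3}
R3: 2 valid matches — {0↦1, 1↦2, 2↦3}, {0↦6, 1↦2, 2↦3}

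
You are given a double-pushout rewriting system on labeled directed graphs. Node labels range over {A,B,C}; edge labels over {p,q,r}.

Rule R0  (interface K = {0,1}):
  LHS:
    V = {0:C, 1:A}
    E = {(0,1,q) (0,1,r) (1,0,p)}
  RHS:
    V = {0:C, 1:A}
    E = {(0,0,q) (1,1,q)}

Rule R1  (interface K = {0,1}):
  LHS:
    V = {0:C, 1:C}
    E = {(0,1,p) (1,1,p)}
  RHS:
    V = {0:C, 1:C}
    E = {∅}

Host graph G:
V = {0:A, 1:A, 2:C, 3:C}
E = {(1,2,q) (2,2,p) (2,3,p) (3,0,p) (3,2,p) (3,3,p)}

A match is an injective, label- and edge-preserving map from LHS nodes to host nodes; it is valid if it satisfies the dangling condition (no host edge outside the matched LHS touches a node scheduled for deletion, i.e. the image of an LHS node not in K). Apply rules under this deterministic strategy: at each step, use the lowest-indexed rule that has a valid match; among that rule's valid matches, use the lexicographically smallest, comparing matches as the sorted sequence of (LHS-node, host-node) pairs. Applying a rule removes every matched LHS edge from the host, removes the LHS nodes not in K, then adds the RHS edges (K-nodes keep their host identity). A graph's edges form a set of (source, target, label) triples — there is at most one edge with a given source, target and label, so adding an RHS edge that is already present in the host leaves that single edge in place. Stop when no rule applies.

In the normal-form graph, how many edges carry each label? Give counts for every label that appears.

Answer: p:1 q:1

Derivation:
[0] host  ⇒  4 nodes, 6 edges  {1-q->2 2-p->2 2-p->3 3-p->0 3-p->2 3-p->3}
[1] R1 @ {0↦2, 1↦3}  ⇒  4 nodes, 4 edges  {1-q->2 2-p->2 3-p->0 3-p->2}
[2] R1 @ {0↦3, 1↦2}  ⇒  4 nodes, 2 edges  {1-q->2 3-p->0}
halt: no rule applies after step 2
NF edges: [(1, 2, 'q'), (3, 0, 'p')]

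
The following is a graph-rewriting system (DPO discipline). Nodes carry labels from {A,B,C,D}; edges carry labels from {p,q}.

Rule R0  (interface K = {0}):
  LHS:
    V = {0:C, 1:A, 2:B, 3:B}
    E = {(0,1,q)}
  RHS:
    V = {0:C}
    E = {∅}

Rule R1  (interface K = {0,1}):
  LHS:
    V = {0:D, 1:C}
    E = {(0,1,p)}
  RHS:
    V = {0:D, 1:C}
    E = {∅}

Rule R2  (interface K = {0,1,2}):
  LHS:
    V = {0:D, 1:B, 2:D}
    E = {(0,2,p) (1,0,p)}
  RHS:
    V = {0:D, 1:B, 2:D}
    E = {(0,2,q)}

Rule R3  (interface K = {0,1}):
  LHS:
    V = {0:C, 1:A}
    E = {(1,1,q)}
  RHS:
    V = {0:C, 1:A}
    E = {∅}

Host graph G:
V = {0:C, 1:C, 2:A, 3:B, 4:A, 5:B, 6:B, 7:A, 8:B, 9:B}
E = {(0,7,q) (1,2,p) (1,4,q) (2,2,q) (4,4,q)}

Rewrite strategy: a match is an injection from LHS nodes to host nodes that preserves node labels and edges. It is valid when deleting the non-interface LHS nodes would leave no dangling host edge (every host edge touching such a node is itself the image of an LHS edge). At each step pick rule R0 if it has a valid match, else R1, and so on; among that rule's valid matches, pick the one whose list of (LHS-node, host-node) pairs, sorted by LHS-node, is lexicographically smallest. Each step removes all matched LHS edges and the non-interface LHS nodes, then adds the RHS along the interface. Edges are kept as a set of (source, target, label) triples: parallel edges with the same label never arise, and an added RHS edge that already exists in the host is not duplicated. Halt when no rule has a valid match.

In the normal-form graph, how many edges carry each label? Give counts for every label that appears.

Answer: p:1

Derivation:
[0] host  ⇒  10 nodes, 5 edges  {0-q->7 1-p->2 1-q->4 2-q->2 4-q->4}
[1] R0 @ {0↦0, 1↦7, 2↦3, 3↦5}  ⇒  7 nodes, 4 edges  {1-p->2 1-q->4 2-q->2 4-q->4}
[2] R3 @ {0↦0, 1↦2}  ⇒  7 nodes, 3 edges  {1-p->2 1-q->4 4-q->4}
[3] R3 @ {0↦0, 1↦4}  ⇒  7 nodes, 2 edges  {1-p->2 1-q->4}
[4] R0 @ {0↦1, 1↦4, 2↦6, 3↦8}  ⇒  4 nodes, 1 edges  {1-p->2}
normal form: no rule applies after step 4
NF edges: [(1, 2, 'p')]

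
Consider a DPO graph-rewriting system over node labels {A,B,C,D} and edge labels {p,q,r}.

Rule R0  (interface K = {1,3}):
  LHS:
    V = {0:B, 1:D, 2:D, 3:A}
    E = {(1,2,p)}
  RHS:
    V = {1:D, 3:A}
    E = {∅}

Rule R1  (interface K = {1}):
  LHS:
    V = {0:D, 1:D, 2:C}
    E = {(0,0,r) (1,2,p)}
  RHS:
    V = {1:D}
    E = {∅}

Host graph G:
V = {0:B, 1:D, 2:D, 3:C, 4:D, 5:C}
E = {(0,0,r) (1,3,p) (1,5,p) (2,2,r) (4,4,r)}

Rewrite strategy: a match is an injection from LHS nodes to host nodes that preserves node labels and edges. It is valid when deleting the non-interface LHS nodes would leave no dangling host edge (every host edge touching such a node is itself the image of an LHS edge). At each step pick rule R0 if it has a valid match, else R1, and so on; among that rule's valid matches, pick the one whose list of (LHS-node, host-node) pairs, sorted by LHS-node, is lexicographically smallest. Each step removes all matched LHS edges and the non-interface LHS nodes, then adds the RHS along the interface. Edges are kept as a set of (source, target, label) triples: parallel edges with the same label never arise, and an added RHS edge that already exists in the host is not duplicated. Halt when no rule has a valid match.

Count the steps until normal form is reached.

Answer: 2

Rewrite trace:
[0] host  ⇒  6 nodes, 5 edges  {0-r->0 1-p->3 1-p->5 2-r->2 4-r->4}
[1] R1 @ {0↦2, 1↦1, 2↦3}  ⇒  4 nodes, 3 edges  {0-r->0 1-p->5 4-r->4}
[2] R1 @ {0↦4, 1↦1, 2↦5}  ⇒  2 nodes, 1 edges  {0-r->0}
halt: no rule applies after step 2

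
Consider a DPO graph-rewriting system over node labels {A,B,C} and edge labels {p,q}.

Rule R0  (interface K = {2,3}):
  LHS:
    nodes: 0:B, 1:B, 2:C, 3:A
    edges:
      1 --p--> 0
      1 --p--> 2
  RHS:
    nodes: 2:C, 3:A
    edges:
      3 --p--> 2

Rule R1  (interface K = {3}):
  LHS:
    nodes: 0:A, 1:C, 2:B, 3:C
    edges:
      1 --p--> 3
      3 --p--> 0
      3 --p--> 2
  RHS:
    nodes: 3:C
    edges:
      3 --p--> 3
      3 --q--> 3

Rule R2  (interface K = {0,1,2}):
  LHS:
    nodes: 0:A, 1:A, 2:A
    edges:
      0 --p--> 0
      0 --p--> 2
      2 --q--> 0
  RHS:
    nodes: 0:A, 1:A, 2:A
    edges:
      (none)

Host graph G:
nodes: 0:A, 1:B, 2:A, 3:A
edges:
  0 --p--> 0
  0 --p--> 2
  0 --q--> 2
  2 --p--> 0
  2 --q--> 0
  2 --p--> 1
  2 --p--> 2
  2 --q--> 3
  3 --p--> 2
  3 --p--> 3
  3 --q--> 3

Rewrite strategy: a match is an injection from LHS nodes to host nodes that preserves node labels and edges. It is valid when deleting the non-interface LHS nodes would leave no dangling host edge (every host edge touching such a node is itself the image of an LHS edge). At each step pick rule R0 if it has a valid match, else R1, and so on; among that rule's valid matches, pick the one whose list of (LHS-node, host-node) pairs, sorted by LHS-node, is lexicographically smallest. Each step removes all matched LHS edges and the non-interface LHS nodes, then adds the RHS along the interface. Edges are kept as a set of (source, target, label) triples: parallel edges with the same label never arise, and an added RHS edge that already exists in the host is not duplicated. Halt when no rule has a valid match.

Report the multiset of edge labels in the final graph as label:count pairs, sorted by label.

initial: |V|=4 |E|=11  E = 0-p->0 0-p->2 0-q->2 2-p->0 2-q->0 2-p->1 2-p->2 2-q->3 3-p->2 3-p->3 3-q->3
step 1: apply R2 at {0↦0, 1↦3, 2↦2}  → |V|=4 |E|=8  E = 0-q->2 2-p->0 2-p->1 2-p->2 2-q->3 3-p->2 3-p->3 3-q->3
step 2: apply R2 at {0↦2, 1↦3, 2↦0}  → |V|=4 |E|=5  E = 2-p->1 2-q->3 3-p->2 3-p->3 3-q->3
step 3: apply R2 at {0↦3, 1↦0, 2↦2}  → |V|=4 |E|=2  E = 2-p->1 3-q->3
halt: no rule applies after step 3
NF edges: [(2, 1, 'p'), (3, 3, 'q')]

Answer: p:1 q:1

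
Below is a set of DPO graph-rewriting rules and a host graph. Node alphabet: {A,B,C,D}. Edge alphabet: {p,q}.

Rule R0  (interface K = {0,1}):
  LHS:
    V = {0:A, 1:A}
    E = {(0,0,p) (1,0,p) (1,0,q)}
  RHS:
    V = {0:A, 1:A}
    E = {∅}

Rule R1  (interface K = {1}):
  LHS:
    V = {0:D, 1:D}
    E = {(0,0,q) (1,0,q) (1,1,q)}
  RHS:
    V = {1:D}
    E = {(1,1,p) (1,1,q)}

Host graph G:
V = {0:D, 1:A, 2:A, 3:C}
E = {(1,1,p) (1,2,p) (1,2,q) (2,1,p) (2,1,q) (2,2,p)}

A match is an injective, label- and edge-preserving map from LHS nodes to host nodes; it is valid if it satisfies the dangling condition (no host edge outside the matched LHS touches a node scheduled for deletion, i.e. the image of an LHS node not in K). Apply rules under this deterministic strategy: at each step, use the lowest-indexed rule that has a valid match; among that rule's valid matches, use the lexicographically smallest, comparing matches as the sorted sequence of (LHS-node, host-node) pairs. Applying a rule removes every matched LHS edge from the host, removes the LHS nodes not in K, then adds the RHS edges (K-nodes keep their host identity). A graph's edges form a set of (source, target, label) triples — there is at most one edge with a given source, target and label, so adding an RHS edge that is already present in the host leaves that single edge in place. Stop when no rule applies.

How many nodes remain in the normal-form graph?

Answer: 4

Steps:
initial: |V|=4 |E|=6  E = 1-p->1 1-p->2 1-q->2 2-p->1 2-q->1 2-p->2
step 1: apply R0 at {0↦1, 1↦2}  → |V|=4 |E|=3  E = 1-p->2 1-q->2 2-p->2
step 2: apply R0 at {0↦2, 1↦1}  → |V|=4 |E|=0  E = ∅
halt: no rule applies after step 2
NF nodes: {0:D, 1:A, 2:A, 3:C}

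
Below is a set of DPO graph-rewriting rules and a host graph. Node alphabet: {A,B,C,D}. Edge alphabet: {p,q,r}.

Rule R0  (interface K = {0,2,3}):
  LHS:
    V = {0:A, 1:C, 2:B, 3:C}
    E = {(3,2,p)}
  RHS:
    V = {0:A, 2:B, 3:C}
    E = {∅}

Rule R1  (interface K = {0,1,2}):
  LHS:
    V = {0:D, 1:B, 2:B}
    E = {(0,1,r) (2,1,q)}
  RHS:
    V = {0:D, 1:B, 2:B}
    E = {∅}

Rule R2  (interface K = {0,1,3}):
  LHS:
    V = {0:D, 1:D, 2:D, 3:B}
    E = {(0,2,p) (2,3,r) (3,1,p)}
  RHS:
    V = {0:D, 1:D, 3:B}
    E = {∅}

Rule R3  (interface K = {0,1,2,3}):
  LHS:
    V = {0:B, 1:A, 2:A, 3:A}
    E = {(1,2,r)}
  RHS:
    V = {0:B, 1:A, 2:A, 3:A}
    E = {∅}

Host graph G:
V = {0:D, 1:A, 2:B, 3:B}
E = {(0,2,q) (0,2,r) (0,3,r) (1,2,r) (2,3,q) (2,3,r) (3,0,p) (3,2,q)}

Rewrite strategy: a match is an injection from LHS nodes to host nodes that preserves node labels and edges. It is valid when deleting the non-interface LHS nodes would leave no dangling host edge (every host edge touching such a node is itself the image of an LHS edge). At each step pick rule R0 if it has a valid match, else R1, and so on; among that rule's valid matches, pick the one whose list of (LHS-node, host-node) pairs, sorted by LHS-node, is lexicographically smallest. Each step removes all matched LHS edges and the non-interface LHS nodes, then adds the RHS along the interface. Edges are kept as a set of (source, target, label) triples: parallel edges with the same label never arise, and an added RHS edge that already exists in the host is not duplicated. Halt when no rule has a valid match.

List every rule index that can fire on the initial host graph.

Answer: [R1]

Steps:
R0: no valid match — LHS pattern not found
R1: 2 valid matches — {0↦0, 1↦2, 2↦3}, {0↦0, 1↦3, 2↦2}
R2: no valid match — LHS pattern not found
R3: no valid match — LHS pattern not found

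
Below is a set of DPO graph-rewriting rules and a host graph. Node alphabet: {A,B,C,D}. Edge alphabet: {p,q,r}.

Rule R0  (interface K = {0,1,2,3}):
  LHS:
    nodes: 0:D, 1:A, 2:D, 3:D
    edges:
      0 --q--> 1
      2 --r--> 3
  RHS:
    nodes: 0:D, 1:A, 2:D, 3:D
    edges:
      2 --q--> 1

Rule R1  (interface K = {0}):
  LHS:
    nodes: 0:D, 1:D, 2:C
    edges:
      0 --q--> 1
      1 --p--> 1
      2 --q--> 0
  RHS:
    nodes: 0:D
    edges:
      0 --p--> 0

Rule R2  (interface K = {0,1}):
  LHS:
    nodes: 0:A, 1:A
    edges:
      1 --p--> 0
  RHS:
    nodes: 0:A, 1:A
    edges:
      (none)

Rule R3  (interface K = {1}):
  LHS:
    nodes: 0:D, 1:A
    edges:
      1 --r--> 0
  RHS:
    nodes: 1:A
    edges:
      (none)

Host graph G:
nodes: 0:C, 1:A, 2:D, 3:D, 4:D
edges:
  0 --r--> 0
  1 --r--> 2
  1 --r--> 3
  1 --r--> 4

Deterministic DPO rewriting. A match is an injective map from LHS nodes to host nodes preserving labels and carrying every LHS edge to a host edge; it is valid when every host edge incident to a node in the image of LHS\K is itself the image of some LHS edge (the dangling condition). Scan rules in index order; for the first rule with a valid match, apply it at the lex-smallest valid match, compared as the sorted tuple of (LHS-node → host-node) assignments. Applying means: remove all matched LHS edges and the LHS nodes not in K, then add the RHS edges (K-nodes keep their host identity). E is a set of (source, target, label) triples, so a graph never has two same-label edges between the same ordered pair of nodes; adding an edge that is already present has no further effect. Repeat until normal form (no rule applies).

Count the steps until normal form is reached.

[0] host  ⇒  5 nodes, 4 edges  {0-r->0 1-r->2 1-r->3 1-r->4}
[1] R3 @ {0↦2, 1↦1}  ⇒  4 nodes, 3 edges  {0-r->0 1-r->3 1-r->4}
[2] R3 @ {0↦3, 1↦1}  ⇒  3 nodes, 2 edges  {0-r->0 1-r->4}
[3] R3 @ {0↦4, 1↦1}  ⇒  2 nodes, 1 edges  {0-r->0}
halt: no rule applies after step 3

Answer: 3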